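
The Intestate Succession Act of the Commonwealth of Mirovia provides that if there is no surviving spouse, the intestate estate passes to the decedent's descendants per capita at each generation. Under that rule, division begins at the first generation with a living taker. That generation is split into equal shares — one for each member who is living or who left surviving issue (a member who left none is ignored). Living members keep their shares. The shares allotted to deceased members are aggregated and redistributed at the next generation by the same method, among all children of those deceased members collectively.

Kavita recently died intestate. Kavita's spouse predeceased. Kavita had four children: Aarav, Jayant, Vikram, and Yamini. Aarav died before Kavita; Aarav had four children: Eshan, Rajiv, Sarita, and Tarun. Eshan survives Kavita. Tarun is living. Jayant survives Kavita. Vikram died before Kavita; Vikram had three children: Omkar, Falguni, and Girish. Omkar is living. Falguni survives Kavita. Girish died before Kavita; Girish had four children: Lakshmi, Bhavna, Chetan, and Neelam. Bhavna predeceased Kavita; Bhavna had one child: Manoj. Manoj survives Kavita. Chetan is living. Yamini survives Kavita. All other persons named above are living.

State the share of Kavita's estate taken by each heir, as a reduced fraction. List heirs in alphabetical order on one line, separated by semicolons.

There is no surviving spouse, so the entire estate passes to Kavita's descendants per capita at each generation.
At generation 1 (Aarav, Jayant, Vikram, Yamini) there are 4 shares of (1)/4 = 1/4 each.
Living: Jayant and Yamini — each takes 1/4.
Deceased: Aarav and Vikram. Their combined 1/2 is pooled and carried to generation 2.
At generation 2 (Eshan, Rajiv, Sarita, Tarun, Omkar, Falguni, Girish) there are 7 shares of (1/2)/7 = 1/14 each.
Living: Eshan, Rajiv, Sarita, Tarun, Omkar, and Falguni — each takes 1/14.
Deceased: Girish. That 1/14 share is carried to generation 3.
At generation 3 (Lakshmi, Bhavna, Chetan, Neelam) there are 4 shares of (1/14)/4 = 1/56 each.
Living: Lakshmi, Chetan, and Neelam — each takes 1/56.
Deceased: Bhavna. That 1/56 share is carried to generation 4.
At generation 4 (Manoj) there are 1 shares of (1/56)/1 = 1/56 each.
Living: Manoj — each takes 1/56.

Chetan 1/56; Eshan 1/14; Falguni 1/14; Jayant 1/4; Lakshmi 1/56; Manoj 1/56; Neelam 1/56; Omkar 1/14; Rajiv 1/14; Sarita 1/14; Tarun 1/14; Yamini 1/4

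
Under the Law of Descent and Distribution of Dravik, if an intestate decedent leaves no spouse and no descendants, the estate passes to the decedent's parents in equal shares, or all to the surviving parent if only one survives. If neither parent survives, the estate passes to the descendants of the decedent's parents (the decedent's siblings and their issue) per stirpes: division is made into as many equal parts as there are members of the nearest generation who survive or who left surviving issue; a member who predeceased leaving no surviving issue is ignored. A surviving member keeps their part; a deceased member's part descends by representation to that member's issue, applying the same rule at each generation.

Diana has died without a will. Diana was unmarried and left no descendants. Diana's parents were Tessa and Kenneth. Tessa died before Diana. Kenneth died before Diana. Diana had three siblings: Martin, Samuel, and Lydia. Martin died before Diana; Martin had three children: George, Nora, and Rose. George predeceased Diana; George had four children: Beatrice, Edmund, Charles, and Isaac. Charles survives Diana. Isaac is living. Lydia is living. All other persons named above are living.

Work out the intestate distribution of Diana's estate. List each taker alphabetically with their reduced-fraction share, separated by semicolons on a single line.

Beatrice 1/36; Charles 1/36; Edmund 1/36; Isaac 1/36; Lydia 1/3; Nora 1/9; Rose 1/9; Samuel 1/3

Neither parent survives and there are no descendants, so the estate passes to Diana's siblings and their issue per stirpes.
The estate is divided into 3 equal shares of 1/3 among Martin, Samuel, Lydia.
Martin predeceased; the 1/3 allotted to Martin's branch passes to Martin's issue by representation.
The 1/3 is divided into 3 equal shares of 1/9 among George, Nora, Rose.
George predeceased; the 1/9 allotted to George's branch passes to George's issue by representation.
The 1/9 is divided into 4 equal shares of 1/36 among Beatrice, Edmund, Charles, Isaac.
Beatrice is living and takes 1/36.
Edmund is living and takes 1/36.
Charles is living and takes 1/36.
Isaac is living and takes 1/36.
Nora is living and takes 1/9.
Rose is living and takes 1/9.
Samuel is living and takes 1/3.
Lydia is living and takes 1/3.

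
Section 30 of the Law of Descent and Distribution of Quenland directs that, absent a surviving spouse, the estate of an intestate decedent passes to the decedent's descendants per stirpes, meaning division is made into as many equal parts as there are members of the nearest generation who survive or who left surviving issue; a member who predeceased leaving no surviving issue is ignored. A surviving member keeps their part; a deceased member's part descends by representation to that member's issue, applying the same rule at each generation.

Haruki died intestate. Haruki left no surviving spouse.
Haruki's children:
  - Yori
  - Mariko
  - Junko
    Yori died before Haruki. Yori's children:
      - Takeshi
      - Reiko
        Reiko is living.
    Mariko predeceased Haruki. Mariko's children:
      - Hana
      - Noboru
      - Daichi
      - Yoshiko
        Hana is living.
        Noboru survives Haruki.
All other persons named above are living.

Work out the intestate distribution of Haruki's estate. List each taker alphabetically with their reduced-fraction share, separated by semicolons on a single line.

There is no surviving spouse, so the entire estate passes to Haruki's descendants per stirpes.
The estate is divided into 3 equal shares of 1/3 among Yori, Mariko, Junko.
Yori predeceased; the 1/3 allotted to Yori's branch passes to Yori's issue by representation.
The 1/3 is divided into 2 equal shares of 1/6 among Takeshi, Reiko.
Takeshi is living and takes 1/6.
Reiko is living and takes 1/6.
Mariko predeceased; the 1/3 allotted to Mariko's branch passes to Mariko's issue by representation.
The 1/3 is divided into 4 equal shares of 1/12 among Hana, Noboru, Daichi, Yoshiko.
Hana is living and takes 1/12.
Noboru is living and takes 1/12.
Daichi is living and takes 1/12.
Yoshiko is living and takes 1/12.
Junko is living and takes 1/3.

Daichi 1/12; Hana 1/12; Junko 1/3; Noboru 1/12; Reiko 1/6; Takeshi 1/6; Yoshiko 1/12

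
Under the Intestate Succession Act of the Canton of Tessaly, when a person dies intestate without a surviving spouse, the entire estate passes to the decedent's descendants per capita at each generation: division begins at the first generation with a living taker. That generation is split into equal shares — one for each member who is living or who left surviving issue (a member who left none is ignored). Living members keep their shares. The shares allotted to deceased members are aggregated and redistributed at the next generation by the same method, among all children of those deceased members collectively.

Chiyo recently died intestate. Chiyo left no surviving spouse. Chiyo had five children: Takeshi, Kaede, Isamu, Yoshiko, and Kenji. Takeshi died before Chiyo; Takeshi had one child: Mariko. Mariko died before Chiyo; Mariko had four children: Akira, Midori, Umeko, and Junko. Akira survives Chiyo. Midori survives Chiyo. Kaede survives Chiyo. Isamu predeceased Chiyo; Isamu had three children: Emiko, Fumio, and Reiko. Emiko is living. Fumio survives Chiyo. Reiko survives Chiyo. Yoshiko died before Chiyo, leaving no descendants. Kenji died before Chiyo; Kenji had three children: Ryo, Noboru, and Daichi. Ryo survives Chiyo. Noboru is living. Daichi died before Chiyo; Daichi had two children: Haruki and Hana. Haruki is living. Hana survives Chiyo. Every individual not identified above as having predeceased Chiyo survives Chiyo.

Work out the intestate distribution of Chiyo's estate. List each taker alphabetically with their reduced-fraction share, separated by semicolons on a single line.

There is no surviving spouse, so the entire estate passes to Chiyo's descendants per capita at each generation.
At generation 1 (Takeshi, Kaede, Isamu, Kenji) there are 4 shares of (1)/4 = 1/4 each.
Living: Kaede — each takes 1/4.
Deceased: Takeshi, Isamu, and Kenji. Their combined 3/4 is pooled and carried to generation 2.
At generation 2 (Mariko, Emiko, Fumio, Reiko, Ryo, Noboru, Daichi) there are 7 shares of (3/4)/7 = 3/28 each.
Living: Emiko, Fumio, Reiko, Ryo, and Noboru — each takes 3/28.
Deceased: Mariko and Daichi. Their combined 3/14 is pooled and carried to generation 3.
At generation 3 (Akira, Midori, Umeko, Junko, Haruki, Hana) there are 6 shares of (3/14)/6 = 1/28 each.
Living: Akira, Midori, Umeko, Junko, Haruki, and Hana — each takes 1/28.

Akira 1/28; Emiko 3/28; Fumio 3/28; Hana 1/28; Haruki 1/28; Junko 1/28; Kaede 1/4; Midori 1/28; Noboru 3/28; Reiko 3/28; Ryo 3/28; Umeko 1/28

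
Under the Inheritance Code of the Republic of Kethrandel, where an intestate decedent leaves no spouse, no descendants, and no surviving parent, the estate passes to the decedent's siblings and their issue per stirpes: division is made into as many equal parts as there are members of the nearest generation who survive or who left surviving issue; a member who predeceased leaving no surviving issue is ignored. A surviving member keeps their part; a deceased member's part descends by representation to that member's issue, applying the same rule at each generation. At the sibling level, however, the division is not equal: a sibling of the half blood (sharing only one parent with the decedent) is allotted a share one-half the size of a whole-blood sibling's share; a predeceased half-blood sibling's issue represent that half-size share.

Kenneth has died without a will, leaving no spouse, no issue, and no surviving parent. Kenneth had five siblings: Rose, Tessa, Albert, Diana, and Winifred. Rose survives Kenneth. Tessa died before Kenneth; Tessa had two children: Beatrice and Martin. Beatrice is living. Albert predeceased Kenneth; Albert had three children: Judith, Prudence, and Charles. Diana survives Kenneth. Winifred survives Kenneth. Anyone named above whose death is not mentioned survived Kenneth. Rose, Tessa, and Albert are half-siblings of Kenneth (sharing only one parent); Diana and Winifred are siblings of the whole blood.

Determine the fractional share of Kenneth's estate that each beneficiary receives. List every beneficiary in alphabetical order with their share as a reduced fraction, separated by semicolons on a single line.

No spouse, descendants, or parent survives, so the estate passes to Kenneth's siblings per stirpes.
Half-blood siblings count for one-half the weight of whole-blood siblings at the initial division.
Dividing 1 in proportion to weights (total weight 7/2): Rose (weight 1/2) → 1/7; Tessa (weight 1/2) → 1/7; Albert (weight 1/2) → 1/7; Diana (weight 1) → 2/7; Winifred (weight 1) → 2/7.
Rose is living and takes 1/7.
Tessa predeceased; the 1/7 allotted to Tessa's branch passes to Tessa's issue by representation.
The 1/7 is divided into 2 equal shares of 1/14 among Beatrice, Martin.
Beatrice is living and takes 1/14.
Martin is living and takes 1/14.
Albert predeceased; the 1/7 allotted to Albert's branch passes to Albert's issue by representation.
The 1/7 is divided into 3 equal shares of 1/21 among Judith, Prudence, Charles.
Judith is living and takes 1/21.
Prudence is living and takes 1/21.
Charles is living and takes 1/21.
Diana is living and takes 2/7.
Winifred is living and takes 2/7.

Beatrice 1/14; Charles 1/21; Diana 2/7; Judith 1/21; Martin 1/14; Prudence 1/21; Rose 1/7; Winifred 2/7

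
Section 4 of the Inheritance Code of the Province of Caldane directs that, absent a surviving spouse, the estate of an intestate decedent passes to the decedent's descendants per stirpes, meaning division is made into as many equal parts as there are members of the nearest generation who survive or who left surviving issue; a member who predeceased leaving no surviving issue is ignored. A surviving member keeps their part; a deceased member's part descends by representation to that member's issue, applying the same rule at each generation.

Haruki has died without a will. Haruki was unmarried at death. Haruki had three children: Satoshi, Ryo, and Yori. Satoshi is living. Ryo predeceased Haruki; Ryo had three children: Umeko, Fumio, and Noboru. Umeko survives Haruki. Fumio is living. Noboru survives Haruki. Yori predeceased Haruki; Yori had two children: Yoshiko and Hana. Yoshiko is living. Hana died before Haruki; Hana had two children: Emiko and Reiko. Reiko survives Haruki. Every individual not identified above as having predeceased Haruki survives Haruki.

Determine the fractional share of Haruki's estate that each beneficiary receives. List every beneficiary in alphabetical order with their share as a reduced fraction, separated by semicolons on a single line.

Emiko 1/12; Fumio 1/9; Noboru 1/9; Reiko 1/12; Satoshi 1/3; Umeko 1/9; Yoshiko 1/6

There is no surviving spouse, so the entire estate passes to Haruki's descendants per stirpes.
The estate is divided into 3 equal shares of 1/3 among Satoshi, Ryo, Yori.
Satoshi is living and takes 1/3.
Ryo predeceased; the 1/3 allotted to Ryo's branch passes to Ryo's issue by representation.
The 1/3 is divided into 3 equal shares of 1/9 among Umeko, Fumio, Noboru.
Umeko is living and takes 1/9.
Fumio is living and takes 1/9.
Noboru is living and takes 1/9.
Yori predeceased; the 1/3 allotted to Yori's branch passes to Yori's issue by representation.
The 1/3 is divided into 2 equal shares of 1/6 among Yoshiko, Hana.
Yoshiko is living and takes 1/6.
Hana predeceased; the 1/6 allotted to Hana's branch passes to Hana's issue by representation.
The 1/6 is divided into 2 equal shares of 1/12 among Emiko, Reiko.
Emiko is living and takes 1/12.
Reiko is living and takes 1/12.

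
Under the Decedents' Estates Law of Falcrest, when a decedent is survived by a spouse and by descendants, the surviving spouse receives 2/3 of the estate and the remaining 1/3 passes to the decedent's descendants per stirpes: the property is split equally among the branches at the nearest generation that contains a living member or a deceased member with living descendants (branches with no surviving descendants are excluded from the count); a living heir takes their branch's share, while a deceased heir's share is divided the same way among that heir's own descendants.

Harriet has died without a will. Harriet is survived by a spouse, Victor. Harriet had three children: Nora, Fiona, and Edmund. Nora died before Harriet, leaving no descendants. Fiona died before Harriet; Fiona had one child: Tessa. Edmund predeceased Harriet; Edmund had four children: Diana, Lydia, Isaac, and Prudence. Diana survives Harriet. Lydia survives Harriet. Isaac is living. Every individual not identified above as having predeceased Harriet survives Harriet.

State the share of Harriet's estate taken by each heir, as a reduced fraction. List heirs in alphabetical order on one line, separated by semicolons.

Diana 1/24; Isaac 1/24; Lydia 1/24; Prudence 1/24; Tessa 1/6; Victor 2/3

Victor, as surviving spouse, takes 2/3.
The remaining 1/3 passes to Harriet's descendants per stirpes.
Nora left no surviving issue, so that branch lapses and is disregarded.
The 1/3 is divided into 2 equal shares of 1/6 among Fiona, Edmund.
Fiona predeceased; the 1/6 allotted to Fiona's branch passes to Fiona's issue by representation.
Tessa is the sole taker at this level and receives the full 1/6.
Edmund predeceased; the 1/6 allotted to Edmund's branch passes to Edmund's issue by representation.
The 1/6 is divided into 4 equal shares of 1/24 among Diana, Lydia, Isaac, Prudence.
Diana is living and takes 1/24.
Lydia is living and takes 1/24.
Isaac is living and takes 1/24.
Prudence is living and takes 1/24.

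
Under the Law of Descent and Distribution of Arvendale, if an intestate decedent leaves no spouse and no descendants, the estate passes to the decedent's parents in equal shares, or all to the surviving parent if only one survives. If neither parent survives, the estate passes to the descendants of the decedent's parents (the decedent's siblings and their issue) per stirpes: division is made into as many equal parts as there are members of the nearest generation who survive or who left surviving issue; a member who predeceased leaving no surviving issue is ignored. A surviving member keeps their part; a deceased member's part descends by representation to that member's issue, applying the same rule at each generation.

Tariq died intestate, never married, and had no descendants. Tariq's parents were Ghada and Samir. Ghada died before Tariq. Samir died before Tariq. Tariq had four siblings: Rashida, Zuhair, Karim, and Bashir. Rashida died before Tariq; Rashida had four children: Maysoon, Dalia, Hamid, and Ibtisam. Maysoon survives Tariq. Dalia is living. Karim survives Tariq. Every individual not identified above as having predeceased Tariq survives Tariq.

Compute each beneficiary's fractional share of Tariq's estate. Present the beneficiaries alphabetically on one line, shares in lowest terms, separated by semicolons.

Neither parent survives and there are no descendants, so the estate passes to Tariq's siblings and their issue per stirpes.
The estate is divided into 4 equal shares of 1/4 among Rashida, Zuhair, Karim, Bashir.
Rashida predeceased; the 1/4 allotted to Rashida's branch passes to Rashida's issue by representation.
The 1/4 is divided into 4 equal shares of 1/16 among Maysoon, Dalia, Hamid, Ibtisam.
Maysoon is living and takes 1/16.
Dalia is living and takes 1/16.
Hamid is living and takes 1/16.
Ibtisam is living and takes 1/16.
Zuhair is living and takes 1/4.
Karim is living and takes 1/4.
Bashir is living and takes 1/4.

Bashir 1/4; Dalia 1/16; Hamid 1/16; Ibtisam 1/16; Karim 1/4; Maysoon 1/16; Zuhair 1/4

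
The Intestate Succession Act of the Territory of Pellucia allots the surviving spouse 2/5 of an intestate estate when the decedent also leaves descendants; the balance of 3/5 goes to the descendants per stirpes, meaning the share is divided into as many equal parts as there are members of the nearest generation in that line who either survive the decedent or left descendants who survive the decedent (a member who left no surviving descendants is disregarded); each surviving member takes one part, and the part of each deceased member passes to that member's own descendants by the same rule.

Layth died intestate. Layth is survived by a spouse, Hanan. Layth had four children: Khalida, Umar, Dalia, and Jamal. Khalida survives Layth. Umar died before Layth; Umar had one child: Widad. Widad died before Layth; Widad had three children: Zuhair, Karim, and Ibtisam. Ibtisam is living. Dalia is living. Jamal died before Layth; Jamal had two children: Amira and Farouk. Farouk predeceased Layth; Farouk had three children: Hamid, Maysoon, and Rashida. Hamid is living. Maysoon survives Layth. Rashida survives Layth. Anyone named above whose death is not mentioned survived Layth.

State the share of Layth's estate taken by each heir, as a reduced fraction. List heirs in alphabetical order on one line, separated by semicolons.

Amira 3/40; Dalia 3/20; Hamid 1/40; Hanan 2/5; Ibtisam 1/20; Karim 1/20; Khalida 3/20; Maysoon 1/40; Rashida 1/40; Zuhair 1/20

Hanan, as surviving spouse, takes 2/5.
The remaining 3/5 passes to Layth's descendants per stirpes.
The 3/5 is divided into 4 equal shares of 3/20 among Khalida, Umar, Dalia, Jamal.
Khalida is living and takes 3/20.
Umar predeceased; the 3/20 allotted to Umar's branch passes to Umar's issue by representation.
Widad's line is the sole branch at this level, so the full 3/20 passes to Widad's issue by representation.
The 3/20 is divided into 3 equal shares of 1/20 among Zuhair, Karim, Ibtisam.
Zuhair is living and takes 1/20.
Karim is living and takes 1/20.
Ibtisam is living and takes 1/20.
Dalia is living and takes 3/20.
Jamal predeceased; the 3/20 allotted to Jamal's branch passes to Jamal's issue by representation.
The 3/20 is divided into 2 equal shares of 3/40 among Amira, Farouk.
Amira is living and takes 3/40.
Farouk predeceased; the 3/40 allotted to Farouk's branch passes to Farouk's issue by representation.
The 3/40 is divided into 3 equal shares of 1/40 among Hamid, Maysoon, Rashida.
Hamid is living and takes 1/40.
Maysoon is living and takes 1/40.
Rashida is living and takes 1/40.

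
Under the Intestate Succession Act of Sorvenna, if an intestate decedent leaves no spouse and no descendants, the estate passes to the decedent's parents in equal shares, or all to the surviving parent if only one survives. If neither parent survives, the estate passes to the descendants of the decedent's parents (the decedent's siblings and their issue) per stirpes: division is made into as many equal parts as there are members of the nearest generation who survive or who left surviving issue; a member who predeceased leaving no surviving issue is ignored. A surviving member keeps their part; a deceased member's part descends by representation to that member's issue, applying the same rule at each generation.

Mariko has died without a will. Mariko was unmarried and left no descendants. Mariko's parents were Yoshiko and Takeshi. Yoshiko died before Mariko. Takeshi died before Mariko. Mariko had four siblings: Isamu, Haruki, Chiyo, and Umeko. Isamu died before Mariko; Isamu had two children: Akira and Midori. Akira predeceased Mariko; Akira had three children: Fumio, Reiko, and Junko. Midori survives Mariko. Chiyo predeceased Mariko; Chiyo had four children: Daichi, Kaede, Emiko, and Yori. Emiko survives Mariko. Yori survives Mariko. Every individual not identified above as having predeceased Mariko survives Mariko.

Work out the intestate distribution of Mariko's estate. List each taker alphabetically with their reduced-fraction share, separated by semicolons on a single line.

Neither parent survives and there are no descendants, so the estate passes to Mariko's siblings and their issue per stirpes.
The estate is divided into 4 equal shares of 1/4 among Isamu, Haruki, Chiyo, Umeko.
Isamu predeceased; the 1/4 allotted to Isamu's branch passes to Isamu's issue by representation.
The 1/4 is divided into 2 equal shares of 1/8 among Akira, Midori.
Akira predeceased; the 1/8 allotted to Akira's branch passes to Akira's issue by representation.
The 1/8 is divided into 3 equal shares of 1/24 among Fumio, Reiko, Junko.
Fumio is living and takes 1/24.
Reiko is living and takes 1/24.
Junko is living and takes 1/24.
Midori is living and takes 1/8.
Haruki is living and takes 1/4.
Chiyo predeceased; the 1/4 allotted to Chiyo's branch passes to Chiyo's issue by representation.
The 1/4 is divided into 4 equal shares of 1/16 among Daichi, Kaede, Emiko, Yori.
Daichi is living and takes 1/16.
Kaede is living and takes 1/16.
Emiko is living and takes 1/16.
Yori is living and takes 1/16.
Umeko is living and takes 1/4.

Daichi 1/16; Emiko 1/16; Fumio 1/24; Haruki 1/4; Junko 1/24; Kaede 1/16; Midori 1/8; Reiko 1/24; Umeko 1/4; Yori 1/16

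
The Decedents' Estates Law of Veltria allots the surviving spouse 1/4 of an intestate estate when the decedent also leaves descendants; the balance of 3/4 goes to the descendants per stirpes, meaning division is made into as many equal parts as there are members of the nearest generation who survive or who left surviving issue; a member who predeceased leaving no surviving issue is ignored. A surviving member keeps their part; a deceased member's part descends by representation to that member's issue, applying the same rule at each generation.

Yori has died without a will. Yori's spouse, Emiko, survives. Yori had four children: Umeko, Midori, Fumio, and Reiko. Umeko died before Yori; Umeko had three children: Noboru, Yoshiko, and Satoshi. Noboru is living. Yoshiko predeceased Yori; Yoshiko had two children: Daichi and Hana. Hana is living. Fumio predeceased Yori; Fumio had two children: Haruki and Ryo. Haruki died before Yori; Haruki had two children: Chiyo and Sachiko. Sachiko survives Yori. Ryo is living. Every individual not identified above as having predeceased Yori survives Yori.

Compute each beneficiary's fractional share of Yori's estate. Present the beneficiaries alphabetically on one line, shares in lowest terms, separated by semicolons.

Emiko, as surviving spouse, takes 1/4.
The remaining 3/4 passes to Yori's descendants per stirpes.
The 3/4 is divided into 4 equal shares of 3/16 among Umeko, Midori, Fumio, Reiko.
Umeko predeceased; the 3/16 allotted to Umeko's branch passes to Umeko's issue by representation.
The 3/16 is divided into 3 equal shares of 1/16 among Noboru, Yoshiko, Satoshi.
Noboru is living and takes 1/16.
Yoshiko predeceased; the 1/16 allotted to Yoshiko's branch passes to Yoshiko's issue by representation.
The 1/16 is divided into 2 equal shares of 1/32 among Daichi, Hana.
Daichi is living and takes 1/32.
Hana is living and takes 1/32.
Satoshi is living and takes 1/16.
Midori is living and takes 3/16.
Fumio predeceased; the 3/16 allotted to Fumio's branch passes to Fumio's issue by representation.
The 3/16 is divided into 2 equal shares of 3/32 among Haruki, Ryo.
Haruki predeceased; the 3/32 allotted to Haruki's branch passes to Haruki's issue by representation.
The 3/32 is divided into 2 equal shares of 3/64 among Chiyo, Sachiko.
Chiyo is living and takes 3/64.
Sachiko is living and takes 3/64.
Ryo is living and takes 3/32.
Reiko is living and takes 3/16.

Chiyo 3/64; Daichi 1/32; Emiko 1/4; Hana 1/32; Midori 3/16; Noboru 1/16; Reiko 3/16; Ryo 3/32; Sachiko 3/64; Satoshi 1/16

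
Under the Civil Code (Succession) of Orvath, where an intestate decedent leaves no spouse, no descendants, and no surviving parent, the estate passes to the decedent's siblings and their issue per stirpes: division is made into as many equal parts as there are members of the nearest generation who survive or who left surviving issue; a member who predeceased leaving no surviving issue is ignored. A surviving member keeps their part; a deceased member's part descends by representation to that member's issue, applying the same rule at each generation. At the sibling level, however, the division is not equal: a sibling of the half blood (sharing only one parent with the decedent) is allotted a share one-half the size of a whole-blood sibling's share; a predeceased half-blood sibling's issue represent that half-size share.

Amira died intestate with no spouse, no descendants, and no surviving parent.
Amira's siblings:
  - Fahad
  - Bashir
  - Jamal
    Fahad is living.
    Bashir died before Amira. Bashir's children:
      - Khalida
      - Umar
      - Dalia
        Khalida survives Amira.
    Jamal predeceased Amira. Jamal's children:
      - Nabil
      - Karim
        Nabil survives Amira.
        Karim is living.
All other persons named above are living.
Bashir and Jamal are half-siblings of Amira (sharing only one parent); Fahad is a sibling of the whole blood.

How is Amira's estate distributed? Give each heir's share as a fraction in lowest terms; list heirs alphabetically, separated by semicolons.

No spouse, descendants, or parent survives, so the estate passes to Amira's siblings per stirpes.
Half-blood siblings count for one-half the weight of whole-blood siblings at the initial division.
Dividing 1 in proportion to weights (total weight 2): Fahad (weight 1) → 1/2; Bashir (weight 1/2) → 1/4; Jamal (weight 1/2) → 1/4.
Fahad is living and takes 1/2.
Bashir predeceased; the 1/4 allotted to Bashir's branch passes to Bashir's issue by representation.
The 1/4 is divided into 3 equal shares of 1/12 among Khalida, Umar, Dalia.
Khalida is living and takes 1/12.
Umar is living and takes 1/12.
Dalia is living and takes 1/12.
Jamal predeceased; the 1/4 allotted to Jamal's branch passes to Jamal's issue by representation.
The 1/4 is divided into 2 equal shares of 1/8 among Nabil, Karim.
Nabil is living and takes 1/8.
Karim is living and takes 1/8.

Dalia 1/12; Fahad 1/2; Karim 1/8; Khalida 1/12; Nabil 1/8; Umar 1/12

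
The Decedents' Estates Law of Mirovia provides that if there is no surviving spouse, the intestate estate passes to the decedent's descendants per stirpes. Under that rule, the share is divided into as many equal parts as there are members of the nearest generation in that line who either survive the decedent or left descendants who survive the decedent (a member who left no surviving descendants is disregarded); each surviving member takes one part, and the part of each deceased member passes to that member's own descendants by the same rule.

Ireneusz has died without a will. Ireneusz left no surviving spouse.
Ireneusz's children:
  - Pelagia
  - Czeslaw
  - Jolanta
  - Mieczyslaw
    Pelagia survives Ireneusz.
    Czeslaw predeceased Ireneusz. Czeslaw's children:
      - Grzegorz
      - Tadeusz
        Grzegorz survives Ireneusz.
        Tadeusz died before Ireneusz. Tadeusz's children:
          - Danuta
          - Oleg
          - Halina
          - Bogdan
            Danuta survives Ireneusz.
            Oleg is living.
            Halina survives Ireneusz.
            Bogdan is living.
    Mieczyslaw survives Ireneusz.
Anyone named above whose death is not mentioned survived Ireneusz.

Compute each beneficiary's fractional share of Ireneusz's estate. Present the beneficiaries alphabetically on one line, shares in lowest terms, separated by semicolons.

Bogdan 1/32; Danuta 1/32; Grzegorz 1/8; Halina 1/32; Jolanta 1/4; Mieczyslaw 1/4; Oleg 1/32; Pelagia 1/4

There is no surviving spouse, so the entire estate passes to Ireneusz's descendants per stirpes.
The estate is divided into 4 equal shares of 1/4 among Pelagia, Czeslaw, Jolanta, Mieczyslaw.
Pelagia is living and takes 1/4.
Czeslaw predeceased; the 1/4 allotted to Czeslaw's branch passes to Czeslaw's issue by representation.
The 1/4 is divided into 2 equal shares of 1/8 among Grzegorz, Tadeusz.
Grzegorz is living and takes 1/8.
Tadeusz predeceased; the 1/8 allotted to Tadeusz's branch passes to Tadeusz's issue by representation.
The 1/8 is divided into 4 equal shares of 1/32 among Danuta, Oleg, Halina, Bogdan.
Danuta is living and takes 1/32.
Oleg is living and takes 1/32.
Halina is living and takes 1/32.
Bogdan is living and takes 1/32.
Jolanta is living and takes 1/4.
Mieczyslaw is living and takes 1/4.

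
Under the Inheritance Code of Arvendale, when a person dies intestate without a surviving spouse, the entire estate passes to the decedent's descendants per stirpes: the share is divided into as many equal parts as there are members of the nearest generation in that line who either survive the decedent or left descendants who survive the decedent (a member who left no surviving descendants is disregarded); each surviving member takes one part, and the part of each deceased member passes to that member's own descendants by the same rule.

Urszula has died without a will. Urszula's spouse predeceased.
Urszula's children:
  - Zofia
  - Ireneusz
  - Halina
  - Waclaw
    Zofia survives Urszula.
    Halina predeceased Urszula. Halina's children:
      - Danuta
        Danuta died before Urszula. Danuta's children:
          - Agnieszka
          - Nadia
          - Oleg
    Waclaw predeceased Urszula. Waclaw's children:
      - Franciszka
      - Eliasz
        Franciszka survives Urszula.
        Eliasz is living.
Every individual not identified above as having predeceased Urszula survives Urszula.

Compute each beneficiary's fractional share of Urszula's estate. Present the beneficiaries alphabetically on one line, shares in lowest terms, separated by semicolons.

There is no surviving spouse, so the entire estate passes to Urszula's descendants per stirpes.
The estate is divided into 4 equal shares of 1/4 among Zofia, Ireneusz, Halina, Waclaw.
Zofia is living and takes 1/4.
Ireneusz is living and takes 1/4.
Halina predeceased; the 1/4 allotted to Halina's branch passes to Halina's issue by representation.
Danuta's line is the sole branch at this level, so the full 1/4 passes to Danuta's issue by representation.
The 1/4 is divided into 3 equal shares of 1/12 among Agnieszka, Nadia, Oleg.
Agnieszka is living and takes 1/12.
Nadia is living and takes 1/12.
Oleg is living and takes 1/12.
Waclaw predeceased; the 1/4 allotted to Waclaw's branch passes to Waclaw's issue by representation.
The 1/4 is divided into 2 equal shares of 1/8 among Franciszka, Eliasz.
Franciszka is living and takes 1/8.
Eliasz is living and takes 1/8.

Agnieszka 1/12; Eliasz 1/8; Franciszka 1/8; Ireneusz 1/4; Nadia 1/12; Oleg 1/12; Zofia 1/4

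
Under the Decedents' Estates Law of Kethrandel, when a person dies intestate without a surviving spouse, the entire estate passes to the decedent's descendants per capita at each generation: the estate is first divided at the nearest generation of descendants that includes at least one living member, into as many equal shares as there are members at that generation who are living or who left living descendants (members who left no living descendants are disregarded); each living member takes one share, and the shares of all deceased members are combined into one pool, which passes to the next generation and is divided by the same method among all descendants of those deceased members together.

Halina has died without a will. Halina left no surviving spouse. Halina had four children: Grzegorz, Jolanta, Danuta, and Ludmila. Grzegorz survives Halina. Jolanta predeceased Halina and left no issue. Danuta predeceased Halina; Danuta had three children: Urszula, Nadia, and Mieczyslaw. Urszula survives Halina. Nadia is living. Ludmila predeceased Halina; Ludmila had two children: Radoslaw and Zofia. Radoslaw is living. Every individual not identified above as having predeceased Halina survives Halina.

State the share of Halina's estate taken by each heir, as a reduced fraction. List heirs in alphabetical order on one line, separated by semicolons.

There is no surviving spouse, so the entire estate passes to Halina's descendants per capita at each generation.
At generation 1 (Grzegorz, Danuta, Ludmila) there are 3 shares of (1)/3 = 1/3 each.
Living: Grzegorz — each takes 1/3.
Deceased: Danuta and Ludmila. Their combined 2/3 is pooled and carried to generation 2.
At generation 2 (Urszula, Nadia, Mieczyslaw, Radoslaw, Zofia) there are 5 shares of (2/3)/5 = 2/15 each.
Living: Urszula, Nadia, Mieczyslaw, Radoslaw, and Zofia — each takes 2/15.

Grzegorz 1/3; Mieczyslaw 2/15; Nadia 2/15; Radoslaw 2/15; Urszula 2/15; Zofia 2/15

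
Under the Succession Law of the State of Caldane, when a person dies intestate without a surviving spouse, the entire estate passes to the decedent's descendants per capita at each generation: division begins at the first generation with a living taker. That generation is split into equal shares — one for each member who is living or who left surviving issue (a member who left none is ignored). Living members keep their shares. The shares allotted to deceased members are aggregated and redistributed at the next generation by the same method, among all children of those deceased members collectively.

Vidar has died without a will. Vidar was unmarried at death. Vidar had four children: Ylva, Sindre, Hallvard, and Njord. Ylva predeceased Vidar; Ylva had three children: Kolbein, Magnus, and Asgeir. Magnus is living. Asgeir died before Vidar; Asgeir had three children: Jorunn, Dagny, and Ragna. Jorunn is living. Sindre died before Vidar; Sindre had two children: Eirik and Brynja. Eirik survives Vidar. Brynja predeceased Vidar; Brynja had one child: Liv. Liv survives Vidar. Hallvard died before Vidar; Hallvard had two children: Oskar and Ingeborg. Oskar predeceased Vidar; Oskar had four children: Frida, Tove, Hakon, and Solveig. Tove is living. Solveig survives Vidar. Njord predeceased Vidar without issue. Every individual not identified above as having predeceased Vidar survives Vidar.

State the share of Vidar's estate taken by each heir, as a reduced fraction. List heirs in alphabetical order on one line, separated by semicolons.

Dagny 3/56; Eirik 1/7; Frida 3/56; Hakon 3/56; Ingeborg 1/7; Jorunn 3/56; Kolbein 1/7; Liv 3/56; Magnus 1/7; Ragna 3/56; Solveig 3/56; Tove 3/56

There is no surviving spouse, so the entire estate passes to Vidar's descendants per capita at each generation.
No one at generation 1 (Ylva, Sindre, Hallvard) is living; moving to the next generation.
At generation 2 (Kolbein, Magnus, Asgeir, Eirik, Brynja, Oskar, Ingeborg) there are 7 shares of (1)/7 = 1/7 each.
Living: Kolbein, Magnus, Eirik, and Ingeborg — each takes 1/7.
Deceased: Asgeir, Brynja, and Oskar. Their combined 3/7 is pooled and carried to generation 3.
At generation 3 (Jorunn, Dagny, Ragna, Liv, Frida, Tove, Hakon, Solveig) there are 8 shares of (3/7)/8 = 3/56 each.
Living: Jorunn, Dagny, Ragna, Liv, Frida, Tove, Hakon, and Solveig — each takes 3/56.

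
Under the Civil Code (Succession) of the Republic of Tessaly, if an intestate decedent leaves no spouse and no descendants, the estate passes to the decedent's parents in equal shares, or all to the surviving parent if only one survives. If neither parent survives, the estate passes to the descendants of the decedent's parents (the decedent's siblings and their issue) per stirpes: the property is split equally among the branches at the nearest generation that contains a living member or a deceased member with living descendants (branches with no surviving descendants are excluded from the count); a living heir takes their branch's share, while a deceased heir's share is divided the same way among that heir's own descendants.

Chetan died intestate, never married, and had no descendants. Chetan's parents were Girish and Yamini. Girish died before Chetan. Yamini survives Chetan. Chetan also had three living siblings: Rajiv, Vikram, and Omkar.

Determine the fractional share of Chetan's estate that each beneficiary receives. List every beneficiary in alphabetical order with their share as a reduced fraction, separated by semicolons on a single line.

Only one parent, Yamini, survives, so Yamini takes the entire estate. The siblings take nothing because a surviving parent has priority.

Yamini 1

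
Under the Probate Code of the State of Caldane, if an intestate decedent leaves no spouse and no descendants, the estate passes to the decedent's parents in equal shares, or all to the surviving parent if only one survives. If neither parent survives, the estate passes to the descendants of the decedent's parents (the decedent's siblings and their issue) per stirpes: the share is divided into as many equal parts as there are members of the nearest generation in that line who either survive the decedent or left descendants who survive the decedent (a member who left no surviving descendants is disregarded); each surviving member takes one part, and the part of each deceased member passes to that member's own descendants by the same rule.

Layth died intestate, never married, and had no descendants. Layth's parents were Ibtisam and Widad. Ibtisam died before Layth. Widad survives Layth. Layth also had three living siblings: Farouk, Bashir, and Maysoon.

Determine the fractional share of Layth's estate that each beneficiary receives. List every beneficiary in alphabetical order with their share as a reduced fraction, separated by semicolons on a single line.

Widad 1

Only one parent, Widad, survives, so Widad takes the entire estate. The siblings take nothing because a surviving parent has priority.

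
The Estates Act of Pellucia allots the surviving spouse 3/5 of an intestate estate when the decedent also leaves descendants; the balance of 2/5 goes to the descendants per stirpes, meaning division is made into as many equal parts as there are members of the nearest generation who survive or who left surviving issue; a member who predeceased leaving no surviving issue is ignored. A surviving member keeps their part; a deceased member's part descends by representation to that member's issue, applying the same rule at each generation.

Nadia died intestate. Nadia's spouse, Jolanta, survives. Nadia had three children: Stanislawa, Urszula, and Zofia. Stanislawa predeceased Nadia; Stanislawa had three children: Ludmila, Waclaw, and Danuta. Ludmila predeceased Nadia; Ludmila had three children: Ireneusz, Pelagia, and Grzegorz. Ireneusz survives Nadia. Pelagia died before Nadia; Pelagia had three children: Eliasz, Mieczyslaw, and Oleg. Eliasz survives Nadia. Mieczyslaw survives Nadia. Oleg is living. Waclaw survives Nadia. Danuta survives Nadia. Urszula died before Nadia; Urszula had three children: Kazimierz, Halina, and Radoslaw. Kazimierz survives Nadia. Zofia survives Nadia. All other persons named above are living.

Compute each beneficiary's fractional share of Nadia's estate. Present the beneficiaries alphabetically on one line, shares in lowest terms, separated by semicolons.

Jolanta, as surviving spouse, takes 3/5.
The remaining 2/5 passes to Nadia's descendants per stirpes.
The 2/5 is divided into 3 equal shares of 2/15 among Stanislawa, Urszula, Zofia.
Stanislawa predeceased; the 2/15 allotted to Stanislawa's branch passes to Stanislawa's issue by representation.
The 2/15 is divided into 3 equal shares of 2/45 among Ludmila, Waclaw, Danuta.
Ludmila predeceased; the 2/45 allotted to Ludmila's branch passes to Ludmila's issue by representation.
The 2/45 is divided into 3 equal shares of 2/135 among Ireneusz, Pelagia, Grzegorz.
Ireneusz is living and takes 2/135.
Pelagia predeceased; the 2/135 allotted to Pelagia's branch passes to Pelagia's issue by representation.
The 2/135 is divided into 3 equal shares of 2/405 among Eliasz, Mieczyslaw, Oleg.
Eliasz is living and takes 2/405.
Mieczyslaw is living and takes 2/405.
Oleg is living and takes 2/405.
Grzegorz is living and takes 2/135.
Waclaw is living and takes 2/45.
Danuta is living and takes 2/45.
Urszula predeceased; the 2/15 allotted to Urszula's branch passes to Urszula's issue by representation.
The 2/15 is divided into 3 equal shares of 2/45 among Kazimierz, Halina, Radoslaw.
Kazimierz is living and takes 2/45.
Halina is living and takes 2/45.
Radoslaw is living and takes 2/45.
Zofia is living and takes 2/15.

Danuta 2/45; Eliasz 2/405; Grzegorz 2/135; Halina 2/45; Ireneusz 2/135; Jolanta 3/5; Kazimierz 2/45; Mieczyslaw 2/405; Oleg 2/405; Radoslaw 2/45; Waclaw 2/45; Zofia 2/15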